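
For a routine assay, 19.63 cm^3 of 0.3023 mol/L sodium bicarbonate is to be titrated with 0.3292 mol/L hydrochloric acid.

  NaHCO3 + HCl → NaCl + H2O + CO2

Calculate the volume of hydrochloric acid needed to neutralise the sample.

n(NaHCO3) = 0.01963 L × 0.3023 mol/L = 5.934 × 10^-3 mol
n(HCl) = 5.934 × 10^-3 mol (1:1 stoichiometry)
V(HCl) = 5.934 × 10^-3 mol / 0.3292 mol/L = 0.01803 L = 18.03 mL

18.03 mL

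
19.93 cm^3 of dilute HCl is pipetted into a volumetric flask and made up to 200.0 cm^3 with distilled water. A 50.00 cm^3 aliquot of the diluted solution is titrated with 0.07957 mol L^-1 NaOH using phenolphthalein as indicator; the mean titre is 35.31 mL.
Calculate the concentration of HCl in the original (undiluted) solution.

0.5639 mol/L

HCl + NaOH → NaCl + H2O
n(NaOH) = 0.03531 × 0.07957 = 2.810 × 10^-3 mol
n(HCl) in the aliquot = 2.810 × 10^-3 mol (1:1 ratio)
[HCl]_dilute = 2.810 × 10^-3 / 0.05000 = 0.05619 mol/L
Dilution factor = 200.0 / 19.93 = 10.04
[HCl]_stock = 0.05619 × 10.04 = 0.5639 mol/L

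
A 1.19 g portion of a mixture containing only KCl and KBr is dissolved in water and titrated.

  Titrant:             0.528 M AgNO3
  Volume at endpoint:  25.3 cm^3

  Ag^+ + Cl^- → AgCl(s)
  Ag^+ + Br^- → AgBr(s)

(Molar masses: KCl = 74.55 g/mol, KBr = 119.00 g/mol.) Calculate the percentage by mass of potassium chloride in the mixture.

n(AgNO3) = 0.0253 × 0.528 = 0.0134 mol
Let x = n(KCl), y = n(KBr).
Titrant: 1x + 1y = 0.0134;  mass: 74.55x + 119.00y = 1.19
Solving, x = 8.99 × 10^-3 mol, y = 4.37 × 10^-3 mol
mass of KCl = 8.99 × 10^-3 × 74.55 = 0.670 g
% KCl = 0.670 / 1.19 × 100 = 56.3 %

56.3 %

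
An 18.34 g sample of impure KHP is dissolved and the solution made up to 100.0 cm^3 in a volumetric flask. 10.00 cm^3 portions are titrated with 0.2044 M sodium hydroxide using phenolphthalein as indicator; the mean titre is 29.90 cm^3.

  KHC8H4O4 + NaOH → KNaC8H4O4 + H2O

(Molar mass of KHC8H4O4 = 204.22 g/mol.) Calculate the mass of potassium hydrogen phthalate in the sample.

n(NaOH) per titration = 0.02990 × 0.2044 = 6.112 × 10^-3 mol
n(KHC8H4O4) in each aliquot = 6.112 × 10^-3 mol (1:1 ratio)
n(KHC8H4O4) in the whole flask = 6.112 × 10^-3 × 100.0/10.00 = 0.06112 mol
mass of KHC8H4O4 = 0.06112 × 204.22 = 12.48 g

12.48 g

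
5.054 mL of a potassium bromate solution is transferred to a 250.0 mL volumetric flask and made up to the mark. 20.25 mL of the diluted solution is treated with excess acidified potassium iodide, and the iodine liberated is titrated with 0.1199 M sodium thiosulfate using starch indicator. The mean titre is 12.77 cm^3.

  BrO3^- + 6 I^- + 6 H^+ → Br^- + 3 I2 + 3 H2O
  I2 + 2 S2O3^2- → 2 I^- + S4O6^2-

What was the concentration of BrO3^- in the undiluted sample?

0.6234 M

n(S2O3^2-) = 0.01277 × 0.1199 = 1.531 × 10^-3 mol
n(I2) = n(S2O3^2-)/2 = 7.656 × 10^-4 mol
From the 1:3 ratio, n(BrO3^-) in the aliquot = 1/3 × 7.656 × 10^-4 = 2.552 × 10^-4 mol
[BrO3^-]_dilute = 2.552 × 10^-4 / 0.02025 = 0.01260 mol/L
[BrO3^-]_original = 0.01260 × 250.0/5.054 = 0.6234 mol/L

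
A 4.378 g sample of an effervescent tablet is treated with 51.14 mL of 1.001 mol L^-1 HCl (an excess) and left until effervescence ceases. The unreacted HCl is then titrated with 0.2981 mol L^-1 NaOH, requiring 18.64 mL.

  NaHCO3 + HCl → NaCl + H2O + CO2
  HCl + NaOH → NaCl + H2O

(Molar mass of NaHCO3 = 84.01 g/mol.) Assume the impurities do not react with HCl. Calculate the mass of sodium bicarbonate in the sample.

n(HCl) added = 0.05114 × 1.001 = 0.05119 mol
n(NaOH) used in back-titration = 0.01864 × 0.2981 = 5.557 × 10^-3 mol
n(HCl) left over = 5.557 × 10^-3 mol (1:1 ratio)
n(HCl) consumed by analyte = 0.05119 − 5.557 × 10^-3 = 0.04563 mol
n(NaHCO3) = 0.04563 mol (1:1 ratio)
mass of NaHCO3 = 0.04563 × 84.01 = 3.834 g

3.834 g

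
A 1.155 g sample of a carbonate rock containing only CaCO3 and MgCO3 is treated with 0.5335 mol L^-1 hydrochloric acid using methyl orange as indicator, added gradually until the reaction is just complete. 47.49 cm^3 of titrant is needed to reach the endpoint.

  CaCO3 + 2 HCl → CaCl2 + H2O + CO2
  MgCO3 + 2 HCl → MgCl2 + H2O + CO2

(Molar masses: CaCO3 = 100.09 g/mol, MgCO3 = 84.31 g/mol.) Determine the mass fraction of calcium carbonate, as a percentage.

n(HCl) = 0.04749 × 0.5335 = 0.02534 mol
Let x = n(CaCO3), y = n(MgCO3).
Titrant: 2x + 2y = 0.02534;  mass: 100.09x + 84.31y = 1.155
Solving, x = 5.511 × 10^-3 mol, y = 7.157 × 10^-3 mol
mass of CaCO3 = 5.511 × 10^-3 × 100.09 = 0.5516 g
% CaCO3 = 0.5516 / 1.155 × 100 = 47.76 %

47.76 %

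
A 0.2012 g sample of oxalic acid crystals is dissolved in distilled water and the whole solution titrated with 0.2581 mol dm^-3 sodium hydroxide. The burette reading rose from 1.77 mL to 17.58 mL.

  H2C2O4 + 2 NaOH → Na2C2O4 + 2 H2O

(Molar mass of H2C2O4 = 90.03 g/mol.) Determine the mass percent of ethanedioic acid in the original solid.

91.30 %

n(NaOH) = 0.01581 L × 0.2581 mol/L = 4.081 × 10^-3 mol
From the 1:2 ratio, n(H2C2O4) = 1/2 × 4.081 × 10^-3 = 2.040 × 10^-3 mol
mass of H2C2O4 = 2.040 × 10^-3 × 90.03 g/mol = 0.1837 g
% H2C2O4 = 0.1837 / 0.2012 × 100 = 91.30 %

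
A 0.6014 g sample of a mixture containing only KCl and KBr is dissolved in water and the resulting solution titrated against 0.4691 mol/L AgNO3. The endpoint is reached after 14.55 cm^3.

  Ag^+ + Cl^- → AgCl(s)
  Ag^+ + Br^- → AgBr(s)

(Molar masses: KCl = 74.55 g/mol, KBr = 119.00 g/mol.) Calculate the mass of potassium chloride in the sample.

n(AgNO3) = 0.01455 × 0.4691 = 6.825 × 10^-3 mol
Let x = n(KCl), y = n(KBr).
Titrant: 1x + 1y = 6.825 × 10^-3;  mass: 74.55x + 119.00y = 0.6014
Solving, x = 4.743 × 10^-3 mol, y = 2.082 × 10^-3 mol
mass of KCl = 4.743 × 10^-3 × 74.55 = 0.3536 g

0.3536 g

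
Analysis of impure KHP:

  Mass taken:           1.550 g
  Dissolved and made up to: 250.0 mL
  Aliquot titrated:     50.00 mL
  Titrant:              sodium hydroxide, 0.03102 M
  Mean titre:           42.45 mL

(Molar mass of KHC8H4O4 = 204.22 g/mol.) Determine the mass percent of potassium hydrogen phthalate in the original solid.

KHC8H4O4 + NaOH → KNaC8H4O4 + H2O
n(NaOH) per titration = 0.04245 × 0.03102 = 1.317 × 10^-3 mol
n(KHC8H4O4) in each aliquot = 1.317 × 10^-3 mol (1:1 ratio)
n(KHC8H4O4) in the whole flask = 1.317 × 10^-3 × 250.0/50.00 = 6.584 × 10^-3 mol
mass of KHC8H4O4 = 6.584 × 10^-3 × 204.22 = 1.345 g
% KHC8H4O4 = 1.345 / 1.550 × 100 = 86.75 %

86.75 %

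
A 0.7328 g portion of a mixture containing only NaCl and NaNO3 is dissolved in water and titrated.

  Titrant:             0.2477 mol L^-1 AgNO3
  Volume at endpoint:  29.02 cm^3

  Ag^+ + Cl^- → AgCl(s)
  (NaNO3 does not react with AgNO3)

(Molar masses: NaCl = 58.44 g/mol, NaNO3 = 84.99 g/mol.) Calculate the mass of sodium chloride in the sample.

0.4201 g

n(AgNO3) = 0.02902 × 0.2477 = 7.188 × 10^-3 mol
Let x = n(NaCl), y = n(NaNO3).
Titrant: 1x = 7.188 × 10^-3;  mass: 58.44x + 84.99y = 0.7328
Solving, x = 7.188 × 10^-3 mol, y = 3.679 × 10^-3 mol
mass of NaCl = 7.188 × 10^-3 × 58.44 = 0.4201 g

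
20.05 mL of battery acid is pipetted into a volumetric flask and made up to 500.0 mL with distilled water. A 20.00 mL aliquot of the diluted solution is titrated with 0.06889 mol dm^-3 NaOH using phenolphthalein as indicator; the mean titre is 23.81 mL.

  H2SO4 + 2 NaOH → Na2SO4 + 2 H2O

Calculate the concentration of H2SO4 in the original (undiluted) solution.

n(NaOH) = 0.02381 × 0.06889 = 1.640 × 10^-3 mol
From the 1:2 ratio, n(H2SO4) in the aliquot = 1/2 × 1.640 × 10^-3 = 8.201 × 10^-4 mol
[H2SO4]_dilute = 8.201 × 10^-4 / 0.02000 = 0.04101 mol/L
Dilution factor = 500.0 / 20.05 = 24.94
[H2SO4]_stock = 0.04101 × 24.94 = 1.023 mol/L

1.023 mol/L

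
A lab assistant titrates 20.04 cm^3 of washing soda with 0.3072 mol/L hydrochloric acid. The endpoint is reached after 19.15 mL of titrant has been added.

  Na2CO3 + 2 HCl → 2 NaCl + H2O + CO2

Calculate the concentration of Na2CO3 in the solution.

n(HCl) = 0.01915 L × 0.3072 mol/L = 5.883 × 10^-3 mol
From the 1:2 mole ratio, n(Na2CO3) = 1/2 × 5.883 × 10^-3 = 2.941 × 10^-3 mol
[Na2CO3] = 2.941 × 10^-3 mol / 0.02004 L = 0.1468 mol/L

0.1468 mol/L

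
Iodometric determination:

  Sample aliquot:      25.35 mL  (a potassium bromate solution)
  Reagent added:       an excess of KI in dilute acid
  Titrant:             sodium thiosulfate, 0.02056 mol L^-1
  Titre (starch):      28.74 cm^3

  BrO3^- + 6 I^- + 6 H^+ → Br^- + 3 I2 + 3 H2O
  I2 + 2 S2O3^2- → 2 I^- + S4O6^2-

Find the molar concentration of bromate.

0.003885 mol/L

n(S2O3^2-) = 0.02874 × 0.02056 = 5.909 × 10^-4 mol
n(I2) = n(S2O3^2-)/2 = 2.954 × 10^-4 mol
From the 1:3 ratio, n(BrO3^-) in the aliquot = 1/3 × 2.954 × 10^-4 = 9.848 × 10^-5 mol
[BrO3^-] = 9.848 × 10^-5 / 0.02535 = 0.003885 mol/L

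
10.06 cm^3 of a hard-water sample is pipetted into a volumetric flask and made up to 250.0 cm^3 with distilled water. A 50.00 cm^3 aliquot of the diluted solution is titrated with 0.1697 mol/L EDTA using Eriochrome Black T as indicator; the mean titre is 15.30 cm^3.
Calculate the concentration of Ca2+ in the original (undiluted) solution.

1.290 mol/L

Ca^2+ + EDTA^4- → [Ca(EDTA)]^2-
n(EDTA) = 0.01530 × 0.1697 = 2.596 × 10^-3 mol
n(Ca2+) in the aliquot = 2.596 × 10^-3 mol (1:1 ratio)
[Ca2+]_dilute = 2.596 × 10^-3 / 0.05000 = 0.05193 mol/L
Dilution factor = 250.0 / 10.06 = 24.85
[Ca2+]_stock = 0.05193 × 24.85 = 1.290 mol/L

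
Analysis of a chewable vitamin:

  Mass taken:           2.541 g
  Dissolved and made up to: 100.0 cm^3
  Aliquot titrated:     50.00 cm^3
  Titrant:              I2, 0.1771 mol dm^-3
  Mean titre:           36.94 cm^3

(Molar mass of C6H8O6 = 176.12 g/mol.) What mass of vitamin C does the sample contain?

2.304 g

C6H8O6 + I2 → C6H6O6 + 2 HI
n(I2) per titration = 0.03694 × 0.1771 = 6.542 × 10^-3 mol
n(C6H8O6) in each aliquot = 6.542 × 10^-3 mol (1:1 ratio)
n(C6H8O6) in the whole flask = 6.542 × 10^-3 × 100.0/50.00 = 0.01308 mol
mass of C6H8O6 = 0.01308 × 176.12 = 2.304 g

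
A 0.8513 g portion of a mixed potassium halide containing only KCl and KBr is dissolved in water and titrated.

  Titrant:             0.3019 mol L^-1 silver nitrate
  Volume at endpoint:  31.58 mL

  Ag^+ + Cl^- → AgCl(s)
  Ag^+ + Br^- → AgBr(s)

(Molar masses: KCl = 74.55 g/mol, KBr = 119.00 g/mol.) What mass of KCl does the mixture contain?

0.4751 g

n(AgNO3) = 0.03158 × 0.3019 = 9.534 × 10^-3 mol
Let x = n(KCl), y = n(KBr).
Titrant: 1x + 1y = 9.534 × 10^-3;  mass: 74.55x + 119.00y = 0.8513
Solving, x = 6.372 × 10^-3 mol, y = 3.162 × 10^-3 mol
mass of KCl = 6.372 × 10^-3 × 74.55 = 0.4751 g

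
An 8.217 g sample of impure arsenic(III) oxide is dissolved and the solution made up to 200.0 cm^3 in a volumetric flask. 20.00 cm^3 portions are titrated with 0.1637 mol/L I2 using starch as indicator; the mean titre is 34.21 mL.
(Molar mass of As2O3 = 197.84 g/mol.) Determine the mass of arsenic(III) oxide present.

As2O3 + 2 I2 + 2 H2O → As2O5 + 4 HI
n(I2) per titration = 0.03421 × 0.1637 = 5.600 × 10^-3 mol
From the 1:2 ratio, n(As2O3) in each aliquot = 1/2 × 5.600 × 10^-3 = 2.800 × 10^-3 mol
n(As2O3) in the whole flask = 2.800 × 10^-3 × 200.0/20.00 = 0.02800 mol
mass of As2O3 = 0.02800 × 197.84 = 5.540 g

5.540 g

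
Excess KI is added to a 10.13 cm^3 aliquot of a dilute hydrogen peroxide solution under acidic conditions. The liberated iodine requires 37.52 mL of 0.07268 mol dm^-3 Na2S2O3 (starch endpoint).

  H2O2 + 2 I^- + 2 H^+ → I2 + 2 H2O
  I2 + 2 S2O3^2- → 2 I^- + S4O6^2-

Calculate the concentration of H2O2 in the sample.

n(S2O3^2-) = 0.03752 × 0.07268 = 2.727 × 10^-3 mol
n(I2) = n(S2O3^2-)/2 = 1.363 × 10^-3 mol
n(H2O2) in the aliquot = 1.363 × 10^-3 mol (1:1 ratio)
[H2O2] = 1.363 × 10^-3 / 0.01013 = 0.1346 mol/L

0.1346 mol/L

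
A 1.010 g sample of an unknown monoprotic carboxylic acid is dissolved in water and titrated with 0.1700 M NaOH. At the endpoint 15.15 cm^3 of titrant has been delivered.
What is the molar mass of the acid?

392.2 g/mol

n(NaOH) = 0.01515 L × 0.1700 mol/L = 2.576 × 10^-3 mol
n(HA) = 2.576 × 10^-3 mol (1:1 ratio)
M = m / n = 1.010 g / 2.576 × 10^-3 mol = 392.2 g/mol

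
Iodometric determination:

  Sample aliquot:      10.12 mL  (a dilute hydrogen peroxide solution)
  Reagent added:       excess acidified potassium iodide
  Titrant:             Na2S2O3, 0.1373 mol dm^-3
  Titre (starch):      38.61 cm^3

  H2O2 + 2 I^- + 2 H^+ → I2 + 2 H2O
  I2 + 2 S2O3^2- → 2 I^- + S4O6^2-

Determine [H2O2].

n(S2O3^2-) = 0.03861 × 0.1373 = 5.301 × 10^-3 mol
n(I2) = n(S2O3^2-)/2 = 2.651 × 10^-3 mol
n(H2O2) in the aliquot = 2.651 × 10^-3 mol (1:1 ratio)
[H2O2] = 2.651 × 10^-3 / 0.01012 = 0.2619 mol/L

0.2619 mol/L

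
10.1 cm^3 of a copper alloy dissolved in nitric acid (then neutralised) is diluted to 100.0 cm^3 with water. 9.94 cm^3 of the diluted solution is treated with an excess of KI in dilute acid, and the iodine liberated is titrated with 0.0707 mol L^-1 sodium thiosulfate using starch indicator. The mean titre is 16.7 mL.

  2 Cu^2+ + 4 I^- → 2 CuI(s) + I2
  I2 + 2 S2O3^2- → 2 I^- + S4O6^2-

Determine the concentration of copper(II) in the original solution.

n(S2O3^2-) = 0.0167 × 0.0707 = 1.18 × 10^-3 mol
n(I2) = n(S2O3^2-)/2 = 5.90 × 10^-4 mol
From the 2:1 ratio, n(Cu2+) in the aliquot = 2/1 × 5.90 × 10^-4 = 1.18 × 10^-3 mol
[Cu2+]_dilute = 1.18 × 10^-3 / 0.00994 = 0.119 mol/L
[Cu2+]_original = 0.119 × 100.0/10.1 = 1.18 mol/L

1.18 mol/L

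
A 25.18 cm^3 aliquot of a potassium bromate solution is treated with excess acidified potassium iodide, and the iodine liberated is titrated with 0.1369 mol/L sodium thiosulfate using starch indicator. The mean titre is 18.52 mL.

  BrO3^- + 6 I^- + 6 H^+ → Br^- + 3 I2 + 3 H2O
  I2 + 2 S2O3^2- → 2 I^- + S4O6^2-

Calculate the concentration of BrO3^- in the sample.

0.01678 mol/L

n(S2O3^2-) = 0.01852 × 0.1369 = 2.535 × 10^-3 mol
n(I2) = n(S2O3^2-)/2 = 1.268 × 10^-3 mol
From the 1:3 ratio, n(BrO3^-) in the aliquot = 1/3 × 1.268 × 10^-3 = 4.226 × 10^-4 mol
[BrO3^-] = 4.226 × 10^-4 / 0.02518 = 0.01678 mol/L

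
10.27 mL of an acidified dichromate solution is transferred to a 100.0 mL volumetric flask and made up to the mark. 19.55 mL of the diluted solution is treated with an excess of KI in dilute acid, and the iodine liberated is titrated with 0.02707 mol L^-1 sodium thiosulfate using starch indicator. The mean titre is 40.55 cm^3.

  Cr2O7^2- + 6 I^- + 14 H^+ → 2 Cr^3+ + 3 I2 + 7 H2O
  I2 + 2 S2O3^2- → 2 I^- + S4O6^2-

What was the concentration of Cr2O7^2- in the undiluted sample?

n(S2O3^2-) = 0.04055 × 0.02707 = 1.098 × 10^-3 mol
n(I2) = n(S2O3^2-)/2 = 5.488 × 10^-4 mol
From the 1:3 ratio, n(Cr2O7^2-) in the aliquot = 1/3 × 5.488 × 10^-4 = 1.829 × 10^-4 mol
[Cr2O7^2-]_dilute = 1.829 × 10^-4 / 0.01955 = 0.009358 mol/L
[Cr2O7^2-]_original = 0.009358 × 100.0/10.27 = 0.09112 mol/L

0.09112 mol/L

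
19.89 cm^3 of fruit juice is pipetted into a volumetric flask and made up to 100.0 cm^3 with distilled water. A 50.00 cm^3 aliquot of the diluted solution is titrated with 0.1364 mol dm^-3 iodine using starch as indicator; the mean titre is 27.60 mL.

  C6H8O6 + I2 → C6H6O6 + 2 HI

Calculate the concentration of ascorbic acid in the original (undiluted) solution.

n(I2) = 0.02760 × 0.1364 = 3.765 × 10^-3 mol
n(C6H8O6) in the aliquot = 3.765 × 10^-3 mol (1:1 ratio)
[C6H8O6]_dilute = 3.765 × 10^-3 / 0.05000 = 0.07529 mol/L
Dilution factor = 100.0 / 19.89 = 5.028
[C6H8O6]_stock = 0.07529 × 5.028 = 0.3785 mol/L

0.3785 mol/L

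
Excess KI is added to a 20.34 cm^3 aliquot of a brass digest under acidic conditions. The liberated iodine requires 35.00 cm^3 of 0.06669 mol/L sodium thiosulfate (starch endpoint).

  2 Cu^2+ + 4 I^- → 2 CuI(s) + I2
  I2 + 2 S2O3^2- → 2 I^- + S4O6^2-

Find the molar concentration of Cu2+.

n(S2O3^2-) = 0.03500 × 0.06669 = 2.334 × 10^-3 mol
n(I2) = n(S2O3^2-)/2 = 1.167 × 10^-3 mol
From the 2:1 ratio, n(Cu2+) in the aliquot = 2/1 × 1.167 × 10^-3 = 2.334 × 10^-3 mol
[Cu2+] = 2.334 × 10^-3 / 0.02034 = 0.1148 mol/L

0.1148 mol/L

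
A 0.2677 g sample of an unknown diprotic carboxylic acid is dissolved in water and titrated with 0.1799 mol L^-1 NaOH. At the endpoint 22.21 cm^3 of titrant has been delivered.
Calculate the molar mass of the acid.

n(NaOH) = 0.02221 L × 0.1799 mol/L = 3.996 × 10^-3 mol
From the 1:2 ratio, n(H2A) = 1/2 × 3.996 × 10^-3 = 1.998 × 10^-3 mol
M = m / n = 0.2677 g / 1.998 × 10^-3 mol = 134.0 g/mol

134.0 g/mol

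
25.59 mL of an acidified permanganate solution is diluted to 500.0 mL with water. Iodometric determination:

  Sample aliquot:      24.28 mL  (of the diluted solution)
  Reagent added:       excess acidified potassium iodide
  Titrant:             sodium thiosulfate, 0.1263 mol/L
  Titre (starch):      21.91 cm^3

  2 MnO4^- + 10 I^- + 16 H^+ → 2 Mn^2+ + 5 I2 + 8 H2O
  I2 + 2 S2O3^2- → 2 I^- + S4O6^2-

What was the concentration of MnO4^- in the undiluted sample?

n(S2O3^2-) = 0.02191 × 0.1263 = 2.767 × 10^-3 mol
n(I2) = n(S2O3^2-)/2 = 1.384 × 10^-3 mol
From the 2:5 ratio, n(MnO4^-) in the aliquot = 2/5 × 1.384 × 10^-3 = 5.534 × 10^-4 mol
[MnO4^-]_dilute = 5.534 × 10^-4 / 0.02428 = 0.02279 mol/L
[MnO4^-]_original = 0.02279 × 500.0/25.59 = 0.4454 mol/L

0.4454 mol/L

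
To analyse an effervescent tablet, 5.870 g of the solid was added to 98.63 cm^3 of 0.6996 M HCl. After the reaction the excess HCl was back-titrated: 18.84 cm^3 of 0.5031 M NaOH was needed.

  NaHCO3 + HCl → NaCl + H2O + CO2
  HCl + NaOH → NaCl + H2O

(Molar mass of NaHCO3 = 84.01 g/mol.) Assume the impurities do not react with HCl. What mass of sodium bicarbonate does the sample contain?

n(HCl) added = 0.09863 × 0.6996 = 0.06900 mol
n(NaOH) used in back-titration = 0.01884 × 0.5031 = 9.478 × 10^-3 mol
n(HCl) left over = 9.478 × 10^-3 mol (1:1 ratio)
n(HCl) consumed by analyte = 0.06900 − 9.478 × 10^-3 = 0.05952 mol
n(NaHCO3) = 0.05952 mol (1:1 ratio)
mass of NaHCO3 = 0.05952 × 84.01 = 5.001 g

5.001 g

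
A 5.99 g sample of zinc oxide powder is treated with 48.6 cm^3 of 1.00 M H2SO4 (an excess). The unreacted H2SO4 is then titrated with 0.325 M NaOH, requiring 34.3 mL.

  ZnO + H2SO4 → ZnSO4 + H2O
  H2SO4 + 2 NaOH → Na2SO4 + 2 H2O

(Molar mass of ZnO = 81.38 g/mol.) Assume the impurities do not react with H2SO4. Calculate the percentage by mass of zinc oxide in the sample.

n(H2SO4) added = 0.0486 × 1.00 = 0.0486 mol
n(NaOH) used in back-titration = 0.0343 × 0.325 = 0.0111 mol
From the 1:2 ratio, n(H2SO4) left over = 1/2 × 0.0111 = 5.57 × 10^-3 mol
n(H2SO4) consumed by analyte = 0.0486 − 5.57 × 10^-3 = 0.0430 mol
n(ZnO) = 0.0430 mol (1:1 ratio)
mass of ZnO = 0.0430 × 81.38 = 3.50 g
% ZnO = 3.50 / 5.99 × 100 = 58.5 %

58.5 %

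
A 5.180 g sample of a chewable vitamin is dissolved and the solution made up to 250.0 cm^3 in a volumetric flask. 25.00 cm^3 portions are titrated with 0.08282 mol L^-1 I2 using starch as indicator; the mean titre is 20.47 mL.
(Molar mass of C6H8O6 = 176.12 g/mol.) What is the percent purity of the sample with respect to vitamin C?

57.64 %

C6H8O6 + I2 → C6H6O6 + 2 HI
n(I2) per titration = 0.02047 × 0.08282 = 1.695 × 10^-3 mol
n(C6H8O6) in each aliquot = 1.695 × 10^-3 mol (1:1 ratio)
n(C6H8O6) in the whole flask = 1.695 × 10^-3 × 250.0/25.00 = 0.01695 mol
mass of C6H8O6 = 0.01695 × 176.12 = 2.986 g
% C6H8O6 = 2.986 / 5.180 × 100 = 57.64 %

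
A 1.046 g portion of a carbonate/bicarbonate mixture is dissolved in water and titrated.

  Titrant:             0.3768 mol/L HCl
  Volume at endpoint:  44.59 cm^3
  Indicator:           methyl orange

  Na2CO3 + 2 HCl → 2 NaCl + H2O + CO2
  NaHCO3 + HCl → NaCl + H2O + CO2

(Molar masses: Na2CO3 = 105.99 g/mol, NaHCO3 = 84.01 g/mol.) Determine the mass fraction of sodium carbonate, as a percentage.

n(HCl) = 0.04459 × 0.3768 = 0.01680 mol
Let x = n(Na2CO3), y = n(NaHCO3).
Titrant: 2x + 1y = 0.01680;  mass: 105.99x + 84.01y = 1.046
Solving, x = 5.892 × 10^-3 mol, y = 5.017 × 10^-3 mol
mass of Na2CO3 = 5.892 × 10^-3 × 105.99 = 0.6245 g
% Na2CO3 = 0.6245 / 1.046 × 100 = 59.71 %

59.71 %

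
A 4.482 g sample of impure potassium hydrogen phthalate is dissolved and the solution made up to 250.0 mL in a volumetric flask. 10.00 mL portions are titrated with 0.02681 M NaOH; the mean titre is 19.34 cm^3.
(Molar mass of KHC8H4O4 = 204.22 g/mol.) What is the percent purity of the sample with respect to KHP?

59.06 %

KHC8H4O4 + NaOH → KNaC8H4O4 + H2O
n(NaOH) per titration = 0.01934 × 0.02681 = 5.185 × 10^-4 mol
n(KHC8H4O4) in each aliquot = 5.185 × 10^-4 mol (1:1 ratio)
n(KHC8H4O4) in the whole flask = 5.185 × 10^-4 × 250.0/10.00 = 0.01296 mol
mass of KHC8H4O4 = 0.01296 × 204.22 = 2.647 g
% KHC8H4O4 = 2.647 / 4.482 × 100 = 59.06 %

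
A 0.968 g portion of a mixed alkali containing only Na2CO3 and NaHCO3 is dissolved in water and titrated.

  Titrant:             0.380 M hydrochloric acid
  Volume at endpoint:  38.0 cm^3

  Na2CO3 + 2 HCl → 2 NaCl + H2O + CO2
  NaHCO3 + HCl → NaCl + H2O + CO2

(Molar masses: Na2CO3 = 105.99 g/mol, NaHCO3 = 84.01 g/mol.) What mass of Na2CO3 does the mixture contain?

n(HCl) = 0.0380 × 0.380 = 0.0144 mol
Let x = n(Na2CO3), y = n(NaHCO3).
Titrant: 2x + 1y = 0.0144;  mass: 105.99x + 84.01y = 0.968
Solving, x = 3.95 × 10^-3 mol, y = 6.54 × 10^-3 mol
mass of Na2CO3 = 3.95 × 10^-3 × 105.99 = 0.419 g

0.419 g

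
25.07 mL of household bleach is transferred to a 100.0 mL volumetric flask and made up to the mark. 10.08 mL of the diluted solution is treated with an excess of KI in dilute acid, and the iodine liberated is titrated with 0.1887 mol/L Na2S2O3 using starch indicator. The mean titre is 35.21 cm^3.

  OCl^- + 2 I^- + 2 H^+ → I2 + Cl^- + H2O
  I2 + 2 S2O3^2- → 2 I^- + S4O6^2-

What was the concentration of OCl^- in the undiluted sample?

n(S2O3^2-) = 0.03521 × 0.1887 = 6.644 × 10^-3 mol
n(I2) = n(S2O3^2-)/2 = 3.322 × 10^-3 mol
n(OCl^-) in the aliquot = 3.322 × 10^-3 mol (1:1 ratio)
[OCl^-]_dilute = 3.322 × 10^-3 / 0.01008 = 0.3296 mol/L
[OCl^-]_original = 0.3296 × 100.0/25.07 = 1.315 mol/L

1.315 mol/L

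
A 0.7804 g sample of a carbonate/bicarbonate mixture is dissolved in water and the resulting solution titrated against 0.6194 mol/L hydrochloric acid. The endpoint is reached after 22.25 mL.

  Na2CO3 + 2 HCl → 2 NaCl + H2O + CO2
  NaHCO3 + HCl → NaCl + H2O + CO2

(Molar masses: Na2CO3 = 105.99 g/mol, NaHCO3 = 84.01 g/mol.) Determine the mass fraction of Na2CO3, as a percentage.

n(HCl) = 0.02225 × 0.6194 = 0.01378 mol
Let x = n(Na2CO3), y = n(NaHCO3).
Titrant: 2x + 1y = 0.01378;  mass: 105.99x + 84.01y = 0.7804
Solving, x = 6.084 × 10^-3 mol, y = 1.613 × 10^-3 mol
mass of Na2CO3 = 6.084 × 10^-3 × 105.99 = 0.6449 g
% Na2CO3 = 0.6449 / 0.7804 × 100 = 82.63 %

82.63 %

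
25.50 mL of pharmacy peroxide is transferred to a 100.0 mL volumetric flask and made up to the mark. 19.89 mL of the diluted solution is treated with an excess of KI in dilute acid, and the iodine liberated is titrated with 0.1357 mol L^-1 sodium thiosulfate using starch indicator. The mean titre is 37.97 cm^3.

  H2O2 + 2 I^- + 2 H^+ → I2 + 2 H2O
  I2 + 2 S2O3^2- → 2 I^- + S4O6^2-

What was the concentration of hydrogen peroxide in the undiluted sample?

0.5079 mol/L

n(S2O3^2-) = 0.03797 × 0.1357 = 5.153 × 10^-3 mol
n(I2) = n(S2O3^2-)/2 = 2.576 × 10^-3 mol
n(H2O2) in the aliquot = 2.576 × 10^-3 mol (1:1 ratio)
[H2O2]_dilute = 2.576 × 10^-3 / 0.01989 = 0.1295 mol/L
[H2O2]_original = 0.1295 × 100.0/25.50 = 0.5079 mol/L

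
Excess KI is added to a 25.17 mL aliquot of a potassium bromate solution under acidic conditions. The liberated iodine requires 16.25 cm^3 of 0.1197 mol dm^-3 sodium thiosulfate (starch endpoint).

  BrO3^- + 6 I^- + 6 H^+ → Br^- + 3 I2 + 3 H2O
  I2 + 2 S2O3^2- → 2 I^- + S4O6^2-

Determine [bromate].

n(S2O3^2-) = 0.01625 × 0.1197 = 1.945 × 10^-3 mol
n(I2) = n(S2O3^2-)/2 = 9.726 × 10^-4 mol
From the 1:3 ratio, n(BrO3^-) in the aliquot = 1/3 × 9.726 × 10^-4 = 3.242 × 10^-4 mol
[BrO3^-] = 3.242 × 10^-4 / 0.02517 = 0.01288 mol/L

0.01288 mol/L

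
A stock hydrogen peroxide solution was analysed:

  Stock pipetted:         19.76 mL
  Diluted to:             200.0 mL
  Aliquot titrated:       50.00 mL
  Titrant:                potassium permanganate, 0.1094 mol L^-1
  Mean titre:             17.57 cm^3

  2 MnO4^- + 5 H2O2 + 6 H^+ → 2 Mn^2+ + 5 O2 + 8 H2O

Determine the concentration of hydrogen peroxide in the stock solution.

0.9728 mol/L

n(KMnO4) = 0.01757 × 0.1094 = 1.922 × 10^-3 mol
From the 5:2 ratio, n(H2O2) in the aliquot = 5/2 × 1.922 × 10^-3 = 4.805 × 10^-3 mol
[H2O2]_dilute = 4.805 × 10^-3 / 0.05000 = 0.09611 mol/L
Dilution factor = 200.0 / 19.76 = 10.12
[H2O2]_stock = 0.09611 × 10.12 = 0.9728 mol/L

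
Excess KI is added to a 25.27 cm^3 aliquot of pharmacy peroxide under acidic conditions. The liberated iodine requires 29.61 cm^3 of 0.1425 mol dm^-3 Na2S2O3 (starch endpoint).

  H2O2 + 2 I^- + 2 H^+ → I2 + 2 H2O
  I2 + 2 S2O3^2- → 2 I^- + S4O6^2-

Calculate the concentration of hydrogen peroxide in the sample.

n(S2O3^2-) = 0.02961 × 0.1425 = 4.219 × 10^-3 mol
n(I2) = n(S2O3^2-)/2 = 2.110 × 10^-3 mol
n(H2O2) in the aliquot = 2.110 × 10^-3 mol (1:1 ratio)
[H2O2] = 2.110 × 10^-3 / 0.02527 = 0.08349 mol/L

0.08349 mol/L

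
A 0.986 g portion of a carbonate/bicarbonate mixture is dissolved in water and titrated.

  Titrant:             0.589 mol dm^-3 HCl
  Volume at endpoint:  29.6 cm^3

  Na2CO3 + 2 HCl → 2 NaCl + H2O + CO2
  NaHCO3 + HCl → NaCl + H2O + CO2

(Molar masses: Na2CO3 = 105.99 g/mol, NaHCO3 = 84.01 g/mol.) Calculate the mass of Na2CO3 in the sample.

0.818 g

n(HCl) = 0.0296 × 0.589 = 0.0174 mol
Let x = n(Na2CO3), y = n(NaHCO3).
Titrant: 2x + 1y = 0.0174;  mass: 105.99x + 84.01y = 0.986
Solving, x = 7.72 × 10^-3 mol, y = 2.00 × 10^-3 mol
mass of Na2CO3 = 7.72 × 10^-3 × 105.99 = 0.818 g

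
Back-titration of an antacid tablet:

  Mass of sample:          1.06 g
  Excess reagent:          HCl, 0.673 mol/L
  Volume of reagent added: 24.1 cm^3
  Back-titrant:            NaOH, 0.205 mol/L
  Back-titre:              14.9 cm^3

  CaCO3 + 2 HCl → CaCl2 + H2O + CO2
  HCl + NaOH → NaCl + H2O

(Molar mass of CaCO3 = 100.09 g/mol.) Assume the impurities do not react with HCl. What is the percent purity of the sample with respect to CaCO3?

n(HCl) added = 0.0241 × 0.673 = 0.0162 mol
n(NaOH) used in back-titration = 0.0149 × 0.205 = 3.05 × 10^-3 mol
n(HCl) left over = 3.05 × 10^-3 mol (1:1 ratio)
n(HCl) consumed by analyte = 0.0162 − 3.05 × 10^-3 = 0.0132 mol
From the 1:2 ratio, n(CaCO3) = 1/2 × 0.0132 = 6.58 × 10^-3 mol
mass of CaCO3 = 6.58 × 10^-3 × 100.09 = 0.659 g
% CaCO3 = 0.659 / 1.06 × 100 = 62.2 %

62.2 %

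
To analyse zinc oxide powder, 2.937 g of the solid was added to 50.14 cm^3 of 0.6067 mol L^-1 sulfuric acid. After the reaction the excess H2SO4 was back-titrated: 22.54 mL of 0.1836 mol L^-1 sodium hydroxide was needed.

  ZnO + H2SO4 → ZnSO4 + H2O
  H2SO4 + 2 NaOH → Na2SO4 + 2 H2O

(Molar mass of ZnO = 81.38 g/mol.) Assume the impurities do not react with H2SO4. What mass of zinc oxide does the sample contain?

n(H2SO4) added = 0.05014 × 0.6067 = 0.03042 mol
n(NaOH) used in back-titration = 0.02254 × 0.1836 = 4.138 × 10^-3 mol
From the 1:2 ratio, n(H2SO4) left over = 1/2 × 4.138 × 10^-3 = 2.069 × 10^-3 mol
n(H2SO4) consumed by analyte = 0.03042 − 2.069 × 10^-3 = 0.02835 mol
n(ZnO) = 0.02835 mol (1:1 ratio)
mass of ZnO = 0.02835 × 81.38 = 2.307 g

2.307 g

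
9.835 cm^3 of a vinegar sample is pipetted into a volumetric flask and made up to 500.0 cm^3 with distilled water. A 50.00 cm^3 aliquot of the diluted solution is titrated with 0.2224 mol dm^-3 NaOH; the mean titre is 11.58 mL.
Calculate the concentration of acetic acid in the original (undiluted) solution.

CH3COOH + NaOH → CH3COONa + H2O
n(NaOH) = 0.01158 × 0.2224 = 2.575 × 10^-3 mol
n(CH3COOH) in the aliquot = 2.575 × 10^-3 mol (1:1 ratio)
[CH3COOH]_dilute = 2.575 × 10^-3 / 0.05000 = 0.05151 mol/L
Dilution factor = 500.0 / 9.835 = 50.84
[CH3COOH]_stock = 0.05151 × 50.84 = 2.619 mol/L

2.619 mol/L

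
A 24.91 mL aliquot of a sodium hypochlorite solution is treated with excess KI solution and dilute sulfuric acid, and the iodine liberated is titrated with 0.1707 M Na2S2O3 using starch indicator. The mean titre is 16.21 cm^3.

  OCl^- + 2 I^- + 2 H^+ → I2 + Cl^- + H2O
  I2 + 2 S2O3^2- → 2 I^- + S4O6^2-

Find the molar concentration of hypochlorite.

0.05554 M

n(S2O3^2-) = 0.01621 × 0.1707 = 2.767 × 10^-3 mol
n(I2) = n(S2O3^2-)/2 = 1.384 × 10^-3 mol
n(OCl^-) in the aliquot = 1.384 × 10^-3 mol (1:1 ratio)
[OCl^-] = 1.384 × 10^-3 / 0.02491 = 0.05554 mol/L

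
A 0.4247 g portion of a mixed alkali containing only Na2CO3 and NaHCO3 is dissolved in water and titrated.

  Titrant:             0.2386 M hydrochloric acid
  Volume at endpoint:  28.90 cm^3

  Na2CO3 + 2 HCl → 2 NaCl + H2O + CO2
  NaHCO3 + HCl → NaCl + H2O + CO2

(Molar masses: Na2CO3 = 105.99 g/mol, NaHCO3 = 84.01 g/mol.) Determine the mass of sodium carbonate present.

0.2642 g

n(HCl) = 0.02890 × 0.2386 = 6.896 × 10^-3 mol
Let x = n(Na2CO3), y = n(NaHCO3).
Titrant: 2x + 1y = 6.896 × 10^-3;  mass: 105.99x + 84.01y = 0.4247
Solving, x = 2.492 × 10^-3 mol, y = 1.911 × 10^-3 mol
mass of Na2CO3 = 2.492 × 10^-3 × 105.99 = 0.2642 g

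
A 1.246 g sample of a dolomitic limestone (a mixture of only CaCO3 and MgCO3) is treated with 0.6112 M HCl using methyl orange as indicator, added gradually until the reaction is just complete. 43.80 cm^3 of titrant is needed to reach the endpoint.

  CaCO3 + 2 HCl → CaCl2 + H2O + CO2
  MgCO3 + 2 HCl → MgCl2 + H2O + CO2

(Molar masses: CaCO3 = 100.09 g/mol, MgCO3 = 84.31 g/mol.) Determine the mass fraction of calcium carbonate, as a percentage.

59.81 %

n(HCl) = 0.04380 × 0.6112 = 0.02677 mol
Let x = n(CaCO3), y = n(MgCO3).
Titrant: 2x + 2y = 0.02677;  mass: 100.09x + 84.31y = 1.246
Solving, x = 7.445 × 10^-3 mol, y = 5.940 × 10^-3 mol
mass of CaCO3 = 7.445 × 10^-3 × 100.09 = 0.7452 g
% CaCO3 = 0.7452 / 1.246 × 100 = 59.81 %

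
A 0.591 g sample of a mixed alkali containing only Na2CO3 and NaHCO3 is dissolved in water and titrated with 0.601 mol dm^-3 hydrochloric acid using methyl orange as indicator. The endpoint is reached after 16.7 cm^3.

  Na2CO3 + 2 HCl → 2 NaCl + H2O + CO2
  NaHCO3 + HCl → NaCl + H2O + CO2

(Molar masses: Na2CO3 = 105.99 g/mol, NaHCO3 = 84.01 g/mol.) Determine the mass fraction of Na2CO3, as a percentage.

72.9 %

n(HCl) = 0.0167 × 0.601 = 0.0100 mol
Let x = n(Na2CO3), y = n(NaHCO3).
Titrant: 2x + 1y = 0.0100;  mass: 105.99x + 84.01y = 0.591
Solving, x = 4.07 × 10^-3 mol, y = 1.91 × 10^-3 mol
mass of Na2CO3 = 4.07 × 10^-3 × 105.99 = 0.431 g
% Na2CO3 = 0.431 / 0.591 × 100 = 72.9 %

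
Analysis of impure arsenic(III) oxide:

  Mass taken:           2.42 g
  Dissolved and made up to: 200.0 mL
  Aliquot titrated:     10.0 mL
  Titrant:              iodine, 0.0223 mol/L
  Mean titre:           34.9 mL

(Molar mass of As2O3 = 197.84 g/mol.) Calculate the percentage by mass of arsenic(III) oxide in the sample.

As2O3 + 2 I2 + 2 H2O → As2O5 + 4 HI
n(I2) per titration = 0.0349 × 0.0223 = 7.78 × 10^-4 mol
From the 1:2 ratio, n(As2O3) in each aliquot = 1/2 × 7.78 × 10^-4 = 3.89 × 10^-4 mol
n(As2O3) in the whole flask = 3.89 × 10^-4 × 200.0/10.0 = 7.78 × 10^-3 mol
mass of As2O3 = 7.78 × 10^-3 × 197.84 = 1.54 g
% As2O3 = 1.54 / 2.42 × 100 = 63.6 %

63.6 %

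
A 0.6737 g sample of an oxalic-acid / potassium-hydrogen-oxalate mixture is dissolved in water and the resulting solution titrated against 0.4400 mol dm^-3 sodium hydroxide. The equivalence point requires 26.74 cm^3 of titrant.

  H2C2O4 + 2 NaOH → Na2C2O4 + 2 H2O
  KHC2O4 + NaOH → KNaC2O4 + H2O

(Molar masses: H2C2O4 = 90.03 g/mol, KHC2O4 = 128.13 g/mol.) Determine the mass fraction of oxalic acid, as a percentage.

n(NaOH) = 0.02674 × 0.4400 = 0.01177 mol
Let x = n(H2C2O4), y = n(KHC2O4).
Titrant: 2x + 1y = 0.01177;  mass: 90.03x + 128.13y = 0.6737
Solving, x = 5.016 × 10^-3 mol, y = 1.733 × 10^-3 mol
mass of H2C2O4 = 5.016 × 10^-3 × 90.03 = 0.4516 g
% H2C2O4 = 0.4516 / 0.6737 × 100 = 67.03 %

67.03 %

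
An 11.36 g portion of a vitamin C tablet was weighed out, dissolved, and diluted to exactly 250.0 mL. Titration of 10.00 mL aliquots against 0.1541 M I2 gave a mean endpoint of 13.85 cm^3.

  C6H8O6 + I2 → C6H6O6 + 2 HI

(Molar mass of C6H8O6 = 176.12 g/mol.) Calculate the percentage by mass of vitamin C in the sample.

82.72 %

n(I2) per titration = 0.01385 × 0.1541 = 2.134 × 10^-3 mol
n(C6H8O6) in each aliquot = 2.134 × 10^-3 mol (1:1 ratio)
n(C6H8O6) in the whole flask = 2.134 × 10^-3 × 250.0/10.00 = 0.05336 mol
mass of C6H8O6 = 0.05336 × 176.12 = 9.397 g
% C6H8O6 = 9.397 / 11.36 × 100 = 82.72 %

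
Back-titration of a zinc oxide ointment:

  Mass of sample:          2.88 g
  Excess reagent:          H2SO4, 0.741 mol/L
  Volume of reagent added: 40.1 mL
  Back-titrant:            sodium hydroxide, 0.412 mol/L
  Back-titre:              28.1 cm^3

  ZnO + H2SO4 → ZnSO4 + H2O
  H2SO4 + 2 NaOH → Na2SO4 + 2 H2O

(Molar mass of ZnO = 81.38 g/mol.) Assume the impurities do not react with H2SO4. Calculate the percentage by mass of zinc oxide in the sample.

n(H2SO4) added = 0.0401 × 0.741 = 0.0297 mol
n(NaOH) used in back-titration = 0.0281 × 0.412 = 0.0116 mol
From the 1:2 ratio, n(H2SO4) left over = 1/2 × 0.0116 = 5.79 × 10^-3 mol
n(H2SO4) consumed by analyte = 0.0297 − 5.79 × 10^-3 = 0.0239 mol
n(ZnO) = 0.0239 mol (1:1 ratio)
mass of ZnO = 0.0239 × 81.38 = 1.95 g
% ZnO = 1.95 / 2.88 × 100 = 67.6 %

67.6 %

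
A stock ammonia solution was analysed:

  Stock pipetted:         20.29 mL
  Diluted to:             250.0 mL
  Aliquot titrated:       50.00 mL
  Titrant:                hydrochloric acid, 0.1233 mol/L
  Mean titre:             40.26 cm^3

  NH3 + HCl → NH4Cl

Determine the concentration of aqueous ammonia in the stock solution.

1.223 mol/L

n(HCl) = 0.04026 × 0.1233 = 4.964 × 10^-3 mol
n(NH3) in the aliquot = 4.964 × 10^-3 mol (1:1 ratio)
[NH3]_dilute = 4.964 × 10^-3 / 0.05000 = 0.09928 mol/L
Dilution factor = 250.0 / 20.29 = 12.32
[NH3]_stock = 0.09928 × 12.32 = 1.223 mol/L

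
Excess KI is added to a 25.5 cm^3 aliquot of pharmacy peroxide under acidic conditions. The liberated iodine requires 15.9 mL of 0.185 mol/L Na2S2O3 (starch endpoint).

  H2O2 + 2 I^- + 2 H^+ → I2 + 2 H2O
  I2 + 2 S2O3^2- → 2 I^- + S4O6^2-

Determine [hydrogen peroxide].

n(S2O3^2-) = 0.0159 × 0.185 = 2.94 × 10^-3 mol
n(I2) = n(S2O3^2-)/2 = 1.47 × 10^-3 mol
n(H2O2) in the aliquot = 1.47 × 10^-3 mol (1:1 ratio)
[H2O2] = 1.47 × 10^-3 / 0.0255 = 0.0577 mol/L

0.0577 mol/L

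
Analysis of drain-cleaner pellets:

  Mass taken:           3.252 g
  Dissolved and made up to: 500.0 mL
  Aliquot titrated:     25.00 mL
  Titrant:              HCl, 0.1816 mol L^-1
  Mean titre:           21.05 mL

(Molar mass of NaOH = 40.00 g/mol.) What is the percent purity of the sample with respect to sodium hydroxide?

NaOH + HCl → NaCl + H2O
n(HCl) per titration = 0.02105 × 0.1816 = 3.823 × 10^-3 mol
n(NaOH) in each aliquot = 3.823 × 10^-3 mol (1:1 ratio)
n(NaOH) in the whole flask = 3.823 × 10^-3 × 500.0/25.00 = 0.07645 mol
mass of NaOH = 0.07645 × 40.00 = 3.058 g
% NaOH = 3.058 / 3.252 × 100 = 94.04 %

94.04 %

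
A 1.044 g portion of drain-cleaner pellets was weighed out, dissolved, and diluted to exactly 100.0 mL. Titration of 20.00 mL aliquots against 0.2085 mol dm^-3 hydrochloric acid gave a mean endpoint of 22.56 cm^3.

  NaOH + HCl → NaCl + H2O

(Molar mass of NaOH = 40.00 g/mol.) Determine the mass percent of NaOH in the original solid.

90.11 %

n(HCl) per titration = 0.02256 × 0.2085 = 4.704 × 10^-3 mol
n(NaOH) in each aliquot = 4.704 × 10^-3 mol (1:1 ratio)
n(NaOH) in the whole flask = 4.704 × 10^-3 × 100.0/20.00 = 0.02352 mol
mass of NaOH = 0.02352 × 40.00 = 0.9408 g
% NaOH = 0.9408 / 1.044 × 100 = 90.11 %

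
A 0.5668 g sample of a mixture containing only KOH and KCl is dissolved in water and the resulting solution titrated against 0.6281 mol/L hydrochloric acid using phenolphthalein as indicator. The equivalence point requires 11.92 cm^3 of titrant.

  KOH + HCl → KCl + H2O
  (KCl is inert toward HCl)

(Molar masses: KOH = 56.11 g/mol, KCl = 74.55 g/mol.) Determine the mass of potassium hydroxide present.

0.4201 g

n(HCl) = 0.01192 × 0.6281 = 7.487 × 10^-3 mol
Let x = n(KOH), y = n(KCl).
Titrant: 1x = 7.487 × 10^-3;  mass: 56.11x + 74.55y = 0.5668
Solving, x = 7.487 × 10^-3 mol, y = 1.968 × 10^-3 mol
mass of KOH = 7.487 × 10^-3 × 56.11 = 0.4201 g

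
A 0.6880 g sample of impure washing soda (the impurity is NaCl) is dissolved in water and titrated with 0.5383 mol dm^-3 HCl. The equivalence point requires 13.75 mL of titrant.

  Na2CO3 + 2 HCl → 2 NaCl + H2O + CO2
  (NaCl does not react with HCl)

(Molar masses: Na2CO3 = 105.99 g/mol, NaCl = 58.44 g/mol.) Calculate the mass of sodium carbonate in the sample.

n(HCl) = 0.01375 × 0.5383 = 7.402 × 10^-3 mol
Let x = n(Na2CO3), y = n(NaCl).
Titrant: 2x = 7.402 × 10^-3;  mass: 105.99x + 58.44y = 0.6880
Solving, x = 3.701 × 10^-3 mol, y = 5.061 × 10^-3 mol
mass of Na2CO3 = 3.701 × 10^-3 × 105.99 = 0.3922 g

0.3922 g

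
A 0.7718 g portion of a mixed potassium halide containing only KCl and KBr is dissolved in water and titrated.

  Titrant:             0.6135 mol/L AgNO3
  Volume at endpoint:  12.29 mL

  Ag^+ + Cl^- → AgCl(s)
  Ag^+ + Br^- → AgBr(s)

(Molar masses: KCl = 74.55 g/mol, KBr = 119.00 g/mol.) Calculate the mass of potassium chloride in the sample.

0.2104 g

n(AgNO3) = 0.01229 × 0.6135 = 7.540 × 10^-3 mol
Let x = n(KCl), y = n(KBr).
Titrant: 1x + 1y = 7.540 × 10^-3;  mass: 74.55x + 119.00y = 0.7718
Solving, x = 2.822 × 10^-3 mol, y = 4.718 × 10^-3 mol
mass of KCl = 2.822 × 10^-3 × 74.55 = 0.2104 g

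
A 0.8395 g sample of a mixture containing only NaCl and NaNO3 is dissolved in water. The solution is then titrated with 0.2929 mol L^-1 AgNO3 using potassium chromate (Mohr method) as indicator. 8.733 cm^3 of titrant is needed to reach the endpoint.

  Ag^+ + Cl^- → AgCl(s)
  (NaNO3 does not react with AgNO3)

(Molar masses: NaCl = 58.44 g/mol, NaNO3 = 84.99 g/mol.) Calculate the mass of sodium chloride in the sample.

0.1495 g

n(AgNO3) = 0.008733 × 0.2929 = 2.558 × 10^-3 mol
Let x = n(NaCl), y = n(NaNO3).
Titrant: 1x = 2.558 × 10^-3;  mass: 58.44x + 84.99y = 0.8395
Solving, x = 2.558 × 10^-3 mol, y = 8.119 × 10^-3 mol
mass of NaCl = 2.558 × 10^-3 × 58.44 = 0.1495 g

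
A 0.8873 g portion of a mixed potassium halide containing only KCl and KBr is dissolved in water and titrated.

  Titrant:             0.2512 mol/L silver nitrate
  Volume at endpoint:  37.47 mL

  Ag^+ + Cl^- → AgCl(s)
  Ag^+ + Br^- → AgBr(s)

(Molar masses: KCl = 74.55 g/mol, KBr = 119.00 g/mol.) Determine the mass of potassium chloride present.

0.3904 g

n(AgNO3) = 0.03747 × 0.2512 = 9.412 × 10^-3 mol
Let x = n(KCl), y = n(KBr).
Titrant: 1x + 1y = 9.412 × 10^-3;  mass: 74.55x + 119.00y = 0.8873
Solving, x = 5.237 × 10^-3 mol, y = 4.175 × 10^-3 mol
mass of KCl = 5.237 × 10^-3 × 74.55 = 0.3904 g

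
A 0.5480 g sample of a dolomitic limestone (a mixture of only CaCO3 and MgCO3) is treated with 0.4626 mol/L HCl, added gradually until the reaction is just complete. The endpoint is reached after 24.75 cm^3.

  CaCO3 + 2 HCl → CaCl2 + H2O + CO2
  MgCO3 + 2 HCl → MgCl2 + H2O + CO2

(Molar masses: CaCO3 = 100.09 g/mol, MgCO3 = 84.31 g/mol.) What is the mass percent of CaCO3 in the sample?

75.64 %

n(HCl) = 0.02475 × 0.4626 = 0.01145 mol
Let x = n(CaCO3), y = n(MgCO3).
Titrant: 2x + 2y = 0.01145;  mass: 100.09x + 84.31y = 0.5480
Solving, x = 4.141 × 10^-3 mol, y = 1.583 × 10^-3 mol
mass of CaCO3 = 4.141 × 10^-3 × 100.09 = 0.4145 g
% CaCO3 = 0.4145 / 0.5480 × 100 = 75.64 %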